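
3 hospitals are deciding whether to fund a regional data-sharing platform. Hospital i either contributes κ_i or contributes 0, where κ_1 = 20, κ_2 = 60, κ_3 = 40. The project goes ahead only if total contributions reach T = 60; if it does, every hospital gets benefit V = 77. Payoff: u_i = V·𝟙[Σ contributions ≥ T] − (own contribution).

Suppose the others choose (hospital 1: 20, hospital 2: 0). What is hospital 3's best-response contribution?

Others' total = 20. Contributing 40 brings total to 60 ≥ 60: gain V − κ_3 = 37.
Best response: 40.

40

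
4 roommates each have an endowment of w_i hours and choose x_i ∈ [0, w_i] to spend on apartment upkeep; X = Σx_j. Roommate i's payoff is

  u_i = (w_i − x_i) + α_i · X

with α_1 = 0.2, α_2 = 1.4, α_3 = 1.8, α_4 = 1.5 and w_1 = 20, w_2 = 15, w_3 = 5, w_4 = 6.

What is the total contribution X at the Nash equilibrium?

∂u_i/∂x_i = α_i − 1, so roommate i contributes w_i if α_i > 1, else 0.
α_i > 1 for i ∈ {2, 3, 4}; NE contributions (0, 15, 5, 6), X = 26.

26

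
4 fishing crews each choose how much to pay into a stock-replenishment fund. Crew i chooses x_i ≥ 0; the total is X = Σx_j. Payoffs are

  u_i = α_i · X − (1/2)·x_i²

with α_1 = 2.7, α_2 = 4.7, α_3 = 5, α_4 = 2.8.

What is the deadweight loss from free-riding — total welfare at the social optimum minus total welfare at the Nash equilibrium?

Crew i's FOC: ∂u_i/∂x_i = α_i − x_i = 0, so x_i* = α_i.
NE contributions = (2.7, 4.7, 5, 2.8); X = 15.2.
W^NE = (Σα)·X − ½Σα_i² = 15.2² − ½·62.22 = 199.93.
Planner sets x_i = Σα_j = 15.2 for every i, so X^SO = 4·15.2 = 60.8.
W^SO = (Σα)·X^SO − ½·4·(Σα)² = (4/2)·15.2² = 462.08.
Deadweight loss = W^SO − W^NE = 262.15.

262.15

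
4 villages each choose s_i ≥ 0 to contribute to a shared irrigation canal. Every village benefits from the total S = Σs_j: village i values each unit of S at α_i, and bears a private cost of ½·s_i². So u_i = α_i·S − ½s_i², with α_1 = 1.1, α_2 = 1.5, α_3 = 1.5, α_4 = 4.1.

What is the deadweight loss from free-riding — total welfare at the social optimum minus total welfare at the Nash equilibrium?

78.5

Village i's FOC: ∂u_i/∂s_i = α_i − s_i = 0, so s_i* = α_i.
NE contributions = (1.1, 1.5, 1.5, 4.1); S = 8.2.
W^NE = (Σα)·S − ½Σα_i² = 8.2² − ½·22.52 = 55.98.
Planner sets s_i = Σα_j = 8.2 for every i, so S^SO = 4·8.2 = 32.8.
W^SO = (Σα)·S^SO − ½·4·(Σα)² = (4/2)·8.2² = 134.48.
Deadweight loss = W^SO − W^NE = 78.5.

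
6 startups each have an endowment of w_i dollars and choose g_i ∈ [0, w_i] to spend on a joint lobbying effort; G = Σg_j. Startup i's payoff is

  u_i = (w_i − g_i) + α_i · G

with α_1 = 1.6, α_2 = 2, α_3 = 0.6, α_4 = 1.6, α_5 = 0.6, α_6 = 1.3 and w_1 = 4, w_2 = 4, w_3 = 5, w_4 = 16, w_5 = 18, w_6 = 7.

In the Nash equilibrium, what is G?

∂u_i/∂g_i = α_i − 1, so startup i contributes w_i if α_i > 1, else 0.
α_i > 1 for i ∈ {1, 2, 4, 6}; NE contributions (4, 4, 0, 16, 0, 7), G = 31.

31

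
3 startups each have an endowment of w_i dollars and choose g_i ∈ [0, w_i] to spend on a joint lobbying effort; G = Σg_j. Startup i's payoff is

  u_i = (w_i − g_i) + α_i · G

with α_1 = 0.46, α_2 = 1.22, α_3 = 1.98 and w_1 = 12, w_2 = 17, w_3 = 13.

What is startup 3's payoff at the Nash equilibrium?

∂u_i/∂g_i = α_i − 1, so startup i contributes w_i if α_i > 1, else 0.
α_i > 1 for i ∈ {2, 3}; NE contributions (0, 17, 13), G = 30.
u_3 = (13 − 13) + 1.98·30 = 59.4.

59.4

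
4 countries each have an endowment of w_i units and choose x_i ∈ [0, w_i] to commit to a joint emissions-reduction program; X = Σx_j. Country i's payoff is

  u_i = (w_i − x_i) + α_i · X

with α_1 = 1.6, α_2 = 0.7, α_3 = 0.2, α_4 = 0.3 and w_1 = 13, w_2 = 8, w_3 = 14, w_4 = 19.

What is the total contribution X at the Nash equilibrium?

13

∂u_i/∂x_i = α_i − 1, so country i contributes w_i if α_i > 1, else 0.
α_i > 1 for i ∈ {1}; NE contributions (13, 0, 0, 0), X = 13.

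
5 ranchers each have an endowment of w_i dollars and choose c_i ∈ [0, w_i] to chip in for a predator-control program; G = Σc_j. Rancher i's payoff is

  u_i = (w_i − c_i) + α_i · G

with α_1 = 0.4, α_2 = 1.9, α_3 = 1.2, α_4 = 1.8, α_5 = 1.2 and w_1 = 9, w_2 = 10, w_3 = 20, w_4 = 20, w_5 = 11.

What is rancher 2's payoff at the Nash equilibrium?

∂u_i/∂c_i = α_i − 1, so rancher i contributes w_i if α_i > 1, else 0.
α_i > 1 for i ∈ {2, 3, 4, 5}; NE contributions (0, 10, 20, 20, 11), G = 61.
u_2 = (10 − 10) + 1.9·61 = 115.9.

115.9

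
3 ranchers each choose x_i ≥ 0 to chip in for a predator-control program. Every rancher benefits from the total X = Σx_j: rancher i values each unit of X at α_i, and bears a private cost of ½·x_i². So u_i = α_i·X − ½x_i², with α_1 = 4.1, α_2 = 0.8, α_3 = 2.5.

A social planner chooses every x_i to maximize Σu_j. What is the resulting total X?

22.2

Planner FOC: ∂(Σu_j)/∂x_i = (Σα_j) − x_i = 0, so x_i^SO = Σα_j = 7.4 for every i; X^SO = 22.2.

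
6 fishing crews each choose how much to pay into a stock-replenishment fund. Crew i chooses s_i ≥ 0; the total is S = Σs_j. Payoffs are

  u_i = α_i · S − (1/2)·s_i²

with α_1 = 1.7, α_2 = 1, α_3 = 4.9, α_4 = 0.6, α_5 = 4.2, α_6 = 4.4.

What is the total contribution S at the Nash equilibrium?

16.8

Crew i's FOC: ∂u_i/∂s_i = α_i − s_i = 0, so s_i* = α_i.
NE contributions = (1.7, 1, 4.9, 0.6, 4.2, 4.4); S = 16.8.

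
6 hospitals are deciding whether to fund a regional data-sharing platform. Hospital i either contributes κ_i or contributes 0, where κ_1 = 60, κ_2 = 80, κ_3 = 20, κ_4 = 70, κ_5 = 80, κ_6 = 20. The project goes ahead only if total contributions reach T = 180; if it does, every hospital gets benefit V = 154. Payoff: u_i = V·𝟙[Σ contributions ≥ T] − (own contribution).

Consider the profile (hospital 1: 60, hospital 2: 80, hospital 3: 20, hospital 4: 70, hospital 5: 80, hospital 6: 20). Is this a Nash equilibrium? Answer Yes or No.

Total = 330 ≥ 180: provided.
Hospital 1 (pledges 60, payoff 94): dropping to 0 → total 270, payoff 154. Profitable deviation.

No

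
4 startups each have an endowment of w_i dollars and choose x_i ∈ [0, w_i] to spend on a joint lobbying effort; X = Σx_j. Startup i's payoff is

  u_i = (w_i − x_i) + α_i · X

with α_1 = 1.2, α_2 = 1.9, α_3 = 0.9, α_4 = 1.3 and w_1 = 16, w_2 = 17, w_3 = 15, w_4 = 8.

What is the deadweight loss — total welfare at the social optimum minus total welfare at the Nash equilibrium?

∂u_i/∂x_i = α_i − 1, so startup i contributes w_i if α_i > 1, else 0.
α_i > 1 for i ∈ {1, 2, 4}; NE contributions (16, 17, 0, 8), X = 41.
W^NE = Σw_i − X^NE + (Σα_i)·X^NE = 56 + 4.3·41 = 232.3.
Planner: ∂(Σu_j)/∂x_i = Σα_j − 1 = 4.3 > 0, so everyone contributes w_i; X^SO = 56, W^SO = 56 + 4.3·56 = 296.8.
Deadweight loss = 64.5.

64.5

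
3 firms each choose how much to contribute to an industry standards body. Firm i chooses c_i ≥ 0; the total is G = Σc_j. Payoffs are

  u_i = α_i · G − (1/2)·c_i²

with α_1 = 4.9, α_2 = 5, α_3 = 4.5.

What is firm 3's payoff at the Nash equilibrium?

Firm i's FOC: ∂u_i/∂c_i = α_i − c_i = 0, so c_i* = α_i.
NE contributions = (4.9, 5, 4.5); G = 14.4.
u_3 = α_3·G − ½·(c_3)² = 4.5·14.4 − ½·4.5² = 54.675.

54.675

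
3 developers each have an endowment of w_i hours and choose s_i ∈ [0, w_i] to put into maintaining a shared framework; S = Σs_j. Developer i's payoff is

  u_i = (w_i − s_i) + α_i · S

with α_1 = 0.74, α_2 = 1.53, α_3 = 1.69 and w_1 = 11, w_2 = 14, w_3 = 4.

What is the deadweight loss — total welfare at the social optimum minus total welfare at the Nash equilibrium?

32.56

∂u_i/∂s_i = α_i − 1, so developer i contributes w_i if α_i > 1, else 0.
α_i > 1 for i ∈ {2, 3}; NE contributions (0, 14, 4), S = 18.
W^NE = Σw_i − S^NE + (Σα_i)·S^NE = 29 + 2.96·18 = 82.28.
Planner: ∂(Σu_j)/∂s_i = Σα_j − 1 = 2.96 > 0, so everyone contributes w_i; S^SO = 29, W^SO = 29 + 2.96·29 = 114.84.
Deadweight loss = 32.56.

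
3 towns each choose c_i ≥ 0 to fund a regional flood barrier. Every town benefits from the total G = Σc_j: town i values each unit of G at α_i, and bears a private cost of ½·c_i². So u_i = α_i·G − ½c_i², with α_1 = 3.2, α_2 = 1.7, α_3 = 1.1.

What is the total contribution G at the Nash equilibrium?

Town i's FOC: ∂u_i/∂c_i = α_i − c_i = 0, so c_i* = α_i.
NE contributions = (3.2, 1.7, 1.1); G = 6.

6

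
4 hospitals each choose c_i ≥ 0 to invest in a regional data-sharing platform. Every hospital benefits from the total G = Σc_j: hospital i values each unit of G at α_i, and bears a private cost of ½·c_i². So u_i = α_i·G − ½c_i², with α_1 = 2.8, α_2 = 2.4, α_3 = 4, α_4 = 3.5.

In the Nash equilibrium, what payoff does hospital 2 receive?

Hospital i's FOC: ∂u_i/∂c_i = α_i − c_i = 0, so c_i* = α_i.
NE contributions = (2.8, 2.4, 4, 3.5); G = 12.7.
u_2 = α_2·G − ½·(c_2)² = 2.4·12.7 − ½·2.4² = 27.6.

27.6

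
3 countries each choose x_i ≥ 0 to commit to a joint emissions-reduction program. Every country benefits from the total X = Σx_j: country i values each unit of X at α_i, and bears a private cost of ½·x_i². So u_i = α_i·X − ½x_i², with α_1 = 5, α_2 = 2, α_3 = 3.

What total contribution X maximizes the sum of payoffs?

Planner FOC: ∂(Σu_j)/∂x_i = (Σα_j) − x_i = 0, so x_i^SO = Σα_j = 10 for every i; X^SO = 30.

30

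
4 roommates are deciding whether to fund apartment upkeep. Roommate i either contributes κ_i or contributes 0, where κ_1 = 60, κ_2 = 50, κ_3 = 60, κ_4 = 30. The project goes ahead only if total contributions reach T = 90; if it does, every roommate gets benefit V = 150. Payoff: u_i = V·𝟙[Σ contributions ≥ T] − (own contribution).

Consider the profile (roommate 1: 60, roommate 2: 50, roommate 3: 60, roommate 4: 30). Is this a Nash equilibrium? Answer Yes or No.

Total = 200 ≥ 90: provided.
Roommate 1 (pledges 60, payoff 90): dropping to 0 → total 140, payoff 150. Profitable deviation.

No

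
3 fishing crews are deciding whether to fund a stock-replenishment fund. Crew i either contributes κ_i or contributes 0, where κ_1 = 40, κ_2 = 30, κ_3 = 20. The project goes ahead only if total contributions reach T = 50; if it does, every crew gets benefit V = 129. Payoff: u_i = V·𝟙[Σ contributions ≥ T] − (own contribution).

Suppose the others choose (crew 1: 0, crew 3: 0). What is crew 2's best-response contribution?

0

Others' total = 0. Even contributing 30 gives 30 < 50: no benefit either way.
Best response: 0.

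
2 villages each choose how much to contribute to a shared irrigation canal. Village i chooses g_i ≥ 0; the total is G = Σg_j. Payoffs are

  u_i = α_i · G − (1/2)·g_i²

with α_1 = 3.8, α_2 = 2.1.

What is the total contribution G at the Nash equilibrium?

5.9

Village i's FOC: ∂u_i/∂g_i = α_i − g_i = 0, so g_i* = α_i.
NE contributions = (3.8, 2.1); G = 5.9.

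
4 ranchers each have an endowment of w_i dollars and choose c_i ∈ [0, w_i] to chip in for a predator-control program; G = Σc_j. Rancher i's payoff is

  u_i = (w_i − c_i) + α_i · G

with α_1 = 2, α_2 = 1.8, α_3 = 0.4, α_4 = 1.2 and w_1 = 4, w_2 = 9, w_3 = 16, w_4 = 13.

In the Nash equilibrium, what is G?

∂u_i/∂c_i = α_i − 1, so rancher i contributes w_i if α_i > 1, else 0.
α_i > 1 for i ∈ {1, 2, 4}; NE contributions (4, 9, 0, 13), G = 26.

26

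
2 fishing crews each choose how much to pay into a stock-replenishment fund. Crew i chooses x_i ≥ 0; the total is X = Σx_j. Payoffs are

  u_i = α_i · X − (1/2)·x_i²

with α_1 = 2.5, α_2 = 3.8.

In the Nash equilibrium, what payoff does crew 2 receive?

Crew i's FOC: ∂u_i/∂x_i = α_i − x_i = 0, so x_i* = α_i.
NE contributions = (2.5, 3.8); X = 6.3.
u_2 = α_2·X − ½·(x_2)² = 3.8·6.3 − ½·3.8² = 16.72.

16.72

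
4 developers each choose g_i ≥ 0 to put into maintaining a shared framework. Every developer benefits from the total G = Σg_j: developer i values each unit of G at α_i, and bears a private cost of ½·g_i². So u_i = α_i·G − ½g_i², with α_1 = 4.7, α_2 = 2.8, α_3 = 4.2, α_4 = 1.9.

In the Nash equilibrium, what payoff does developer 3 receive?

48.3

Developer i's FOC: ∂u_i/∂g_i = α_i − g_i = 0, so g_i* = α_i.
NE contributions = (4.7, 2.8, 4.2, 1.9); G = 13.6.
u_3 = α_3·G − ½·(g_3)² = 4.2·13.6 − ½·4.2² = 48.3.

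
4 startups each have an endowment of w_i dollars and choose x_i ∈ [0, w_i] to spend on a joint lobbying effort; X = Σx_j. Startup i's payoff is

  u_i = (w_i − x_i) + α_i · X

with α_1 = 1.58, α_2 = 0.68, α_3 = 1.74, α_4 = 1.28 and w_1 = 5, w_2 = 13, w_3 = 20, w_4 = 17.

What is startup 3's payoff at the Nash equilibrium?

73.08

∂u_i/∂x_i = α_i − 1, so startup i contributes w_i if α_i > 1, else 0.
α_i > 1 for i ∈ {1, 3, 4}; NE contributions (5, 0, 20, 17), X = 42.
u_3 = (20 − 20) + 1.74·42 = 73.08.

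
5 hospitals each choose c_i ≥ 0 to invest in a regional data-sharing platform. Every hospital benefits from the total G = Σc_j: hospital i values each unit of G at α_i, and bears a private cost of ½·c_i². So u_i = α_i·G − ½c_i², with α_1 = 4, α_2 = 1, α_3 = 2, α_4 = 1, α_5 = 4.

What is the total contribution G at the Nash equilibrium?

12

Hospital i's FOC: ∂u_i/∂c_i = α_i − c_i = 0, so c_i* = α_i.
NE contributions = (4, 1, 2, 1, 4); G = 12.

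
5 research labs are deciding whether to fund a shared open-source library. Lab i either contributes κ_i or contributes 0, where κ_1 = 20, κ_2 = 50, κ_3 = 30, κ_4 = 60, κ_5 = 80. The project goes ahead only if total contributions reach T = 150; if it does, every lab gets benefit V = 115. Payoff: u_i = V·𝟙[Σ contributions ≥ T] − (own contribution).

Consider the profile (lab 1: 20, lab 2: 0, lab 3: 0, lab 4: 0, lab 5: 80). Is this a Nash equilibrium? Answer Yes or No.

Total = 100 < 150: not provided.
Lab 1 (pledges 20, payoff -20): dropping to 0 → total 80, payoff 0. Profitable deviation.

No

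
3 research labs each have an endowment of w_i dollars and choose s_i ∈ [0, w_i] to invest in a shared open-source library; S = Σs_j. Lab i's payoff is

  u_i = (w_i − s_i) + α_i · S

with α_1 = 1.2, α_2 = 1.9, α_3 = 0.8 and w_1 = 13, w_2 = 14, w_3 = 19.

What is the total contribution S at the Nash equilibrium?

∂u_i/∂s_i = α_i − 1, so lab i contributes w_i if α_i > 1, else 0.
α_i > 1 for i ∈ {1, 2}; NE contributions (13, 14, 0), S = 27.

27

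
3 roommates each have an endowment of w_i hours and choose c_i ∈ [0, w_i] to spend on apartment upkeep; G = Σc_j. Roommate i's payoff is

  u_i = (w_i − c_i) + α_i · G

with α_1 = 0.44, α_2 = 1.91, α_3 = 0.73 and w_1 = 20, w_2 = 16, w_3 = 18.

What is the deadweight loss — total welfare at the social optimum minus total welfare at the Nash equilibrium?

∂u_i/∂c_i = α_i − 1, so roommate i contributes w_i if α_i > 1, else 0.
α_i > 1 for i ∈ {2}; NE contributions (0, 16, 0), G = 16.
W^NE = Σw_i − G^NE + (Σα_i)·G^NE = 54 + 2.08·16 = 87.28.
Planner: ∂(Σu_j)/∂c_i = Σα_j − 1 = 2.08 > 0, so everyone contributes w_i; G^SO = 54, W^SO = 54 + 2.08·54 = 166.32.
Deadweight loss = 79.04.

79.04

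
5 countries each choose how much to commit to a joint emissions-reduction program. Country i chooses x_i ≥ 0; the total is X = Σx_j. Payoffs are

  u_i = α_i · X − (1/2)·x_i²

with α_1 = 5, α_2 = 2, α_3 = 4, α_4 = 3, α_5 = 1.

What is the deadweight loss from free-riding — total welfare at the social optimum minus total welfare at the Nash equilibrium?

365

Country i's FOC: ∂u_i/∂x_i = α_i − x_i = 0, so x_i* = α_i.
NE contributions = (5, 2, 4, 3, 1); X = 15.
W^NE = (Σα)·X − ½Σα_i² = 15² − ½·55 = 197.5.
Planner sets x_i = Σα_j = 15 for every i, so X^SO = 5·15 = 75.
W^SO = (Σα)·X^SO − ½·5·(Σα)² = (5/2)·15² = 562.5.
Deadweight loss = W^SO − W^NE = 365.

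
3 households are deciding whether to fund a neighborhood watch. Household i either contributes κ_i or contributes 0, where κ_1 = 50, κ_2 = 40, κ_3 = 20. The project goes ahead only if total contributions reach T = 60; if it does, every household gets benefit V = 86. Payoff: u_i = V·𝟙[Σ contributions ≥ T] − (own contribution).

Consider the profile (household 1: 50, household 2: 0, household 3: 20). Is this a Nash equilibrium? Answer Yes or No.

Yes

Total = 70 ≥ 60: provided.
Household 1 (pledges 50, payoff 36): dropping to 0 → total 20, payoff 0. No gain.
Household 2 (pledges 0, payoff 86): pledging 40 → total 110, payoff 46. No gain.
Household 3 (pledges 20, payoff 66): dropping to 0 → total 50, payoff 0. No gain.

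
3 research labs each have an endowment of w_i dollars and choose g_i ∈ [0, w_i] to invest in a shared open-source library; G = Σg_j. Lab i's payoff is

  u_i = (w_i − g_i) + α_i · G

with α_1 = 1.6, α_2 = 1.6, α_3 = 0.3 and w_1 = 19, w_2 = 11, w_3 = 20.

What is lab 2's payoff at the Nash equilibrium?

48

∂u_i/∂g_i = α_i − 1, so lab i contributes w_i if α_i > 1, else 0.
α_i > 1 for i ∈ {1, 2}; NE contributions (19, 11, 0), G = 30.
u_2 = (11 − 11) + 1.6·30 = 48.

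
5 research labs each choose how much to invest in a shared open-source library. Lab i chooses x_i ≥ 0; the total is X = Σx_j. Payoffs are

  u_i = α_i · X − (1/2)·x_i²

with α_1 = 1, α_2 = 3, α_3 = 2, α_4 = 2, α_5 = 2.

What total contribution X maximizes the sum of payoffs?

Planner FOC: ∂(Σu_j)/∂x_i = (Σα_j) − x_i = 0, so x_i^SO = Σα_j = 10 for every i; X^SO = 50.

50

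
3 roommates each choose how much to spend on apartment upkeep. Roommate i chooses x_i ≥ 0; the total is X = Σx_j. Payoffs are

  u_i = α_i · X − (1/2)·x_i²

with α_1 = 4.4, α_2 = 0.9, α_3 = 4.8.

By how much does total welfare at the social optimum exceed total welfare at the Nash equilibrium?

Roommate i's FOC: ∂u_i/∂x_i = α_i − x_i = 0, so x_i* = α_i.
NE contributions = (4.4, 0.9, 4.8); X = 10.1.
W^NE = (Σα)·X − ½Σα_i² = 10.1² − ½·43.21 = 80.405.
Planner sets x_i = Σα_j = 10.1 for every i, so X^SO = 3·10.1 = 30.3.
W^SO = (Σα)·X^SO − ½·3·(Σα)² = (3/2)·10.1² = 153.015.
Deadweight loss = W^SO − W^NE = 72.61.

72.61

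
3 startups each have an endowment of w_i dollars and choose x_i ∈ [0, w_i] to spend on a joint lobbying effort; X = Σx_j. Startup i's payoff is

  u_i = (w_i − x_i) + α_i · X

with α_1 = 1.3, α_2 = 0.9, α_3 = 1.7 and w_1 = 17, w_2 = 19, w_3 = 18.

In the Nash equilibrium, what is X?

35

∂u_i/∂x_i = α_i − 1, so startup i contributes w_i if α_i > 1, else 0.
α_i > 1 for i ∈ {1, 3}; NE contributions (17, 0, 18), X = 35.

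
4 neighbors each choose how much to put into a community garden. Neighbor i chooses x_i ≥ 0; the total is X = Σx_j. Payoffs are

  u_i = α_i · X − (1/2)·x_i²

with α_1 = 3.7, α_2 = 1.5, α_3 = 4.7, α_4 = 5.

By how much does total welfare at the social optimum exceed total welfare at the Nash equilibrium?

Neighbor i's FOC: ∂u_i/∂x_i = α_i − x_i = 0, so x_i* = α_i.
NE contributions = (3.7, 1.5, 4.7, 5); X = 14.9.
W^NE = (Σα)·X − ½Σα_i² = 14.9² − ½·63.03 = 190.495.
Planner sets x_i = Σα_j = 14.9 for every i, so X^SO = 4·14.9 = 59.6.
W^SO = (Σα)·X^SO − ½·4·(Σα)² = (4/2)·14.9² = 444.02.
Deadweight loss = W^SO − W^NE = 253.525.

253.525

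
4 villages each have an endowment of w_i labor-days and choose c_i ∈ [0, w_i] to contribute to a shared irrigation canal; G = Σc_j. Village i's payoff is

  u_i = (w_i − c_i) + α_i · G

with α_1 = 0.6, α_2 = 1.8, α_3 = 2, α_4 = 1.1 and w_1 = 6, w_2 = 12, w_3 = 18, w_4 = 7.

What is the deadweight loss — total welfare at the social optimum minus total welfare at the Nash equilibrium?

27

∂u_i/∂c_i = α_i − 1, so village i contributes w_i if α_i > 1, else 0.
α_i > 1 for i ∈ {2, 3, 4}; NE contributions (0, 12, 18, 7), G = 37.
W^NE = Σw_i − G^NE + (Σα_i)·G^NE = 43 + 4.5·37 = 209.5.
Planner: ∂(Σu_j)/∂c_i = Σα_j − 1 = 4.5 > 0, so everyone contributes w_i; G^SO = 43, W^SO = 43 + 4.5·43 = 236.5.
Deadweight loss = 27.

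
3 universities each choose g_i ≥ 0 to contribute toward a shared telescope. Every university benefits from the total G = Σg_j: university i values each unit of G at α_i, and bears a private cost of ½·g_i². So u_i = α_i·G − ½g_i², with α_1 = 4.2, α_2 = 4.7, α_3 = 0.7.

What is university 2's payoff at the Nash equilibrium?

University i's FOC: ∂u_i/∂g_i = α_i − g_i = 0, so g_i* = α_i.
NE contributions = (4.2, 4.7, 0.7); G = 9.6.
u_2 = α_2·G − ½·(g_2)² = 4.7·9.6 − ½·4.7² = 34.075.

34.075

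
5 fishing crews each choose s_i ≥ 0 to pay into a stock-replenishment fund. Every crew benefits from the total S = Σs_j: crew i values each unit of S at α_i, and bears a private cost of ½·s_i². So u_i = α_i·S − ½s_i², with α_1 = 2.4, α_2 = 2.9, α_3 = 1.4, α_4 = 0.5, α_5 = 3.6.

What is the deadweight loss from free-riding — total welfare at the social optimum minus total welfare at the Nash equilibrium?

189.63

Crew i's FOC: ∂u_i/∂s_i = α_i − s_i = 0, so s_i* = α_i.
NE contributions = (2.4, 2.9, 1.4, 0.5, 3.6); S = 10.8.
W^NE = (Σα)·S − ½Σα_i² = 10.8² − ½·29.34 = 101.97.
Planner sets s_i = Σα_j = 10.8 for every i, so S^SO = 5·10.8 = 54.
W^SO = (Σα)·S^SO − ½·5·(Σα)² = (5/2)·10.8² = 291.6.
Deadweight loss = W^SO − W^NE = 189.63.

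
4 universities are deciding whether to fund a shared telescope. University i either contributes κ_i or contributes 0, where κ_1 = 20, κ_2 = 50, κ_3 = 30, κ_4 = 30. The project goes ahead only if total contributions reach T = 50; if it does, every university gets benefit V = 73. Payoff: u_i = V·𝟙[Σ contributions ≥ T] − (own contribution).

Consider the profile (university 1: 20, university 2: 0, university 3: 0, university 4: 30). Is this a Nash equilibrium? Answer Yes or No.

Yes

Total = 50 ≥ 50: provided.
University 1 (pledges 20, payoff 53): dropping to 0 → total 30, payoff 0. No gain.
University 2 (pledges 0, payoff 73): pledging 50 → total 100, payoff 23. No gain.
University 3 (pledges 0, payoff 73): pledging 30 → total 80, payoff 43. No gain.
University 4 (pledges 30, payoff 43): dropping to 0 → total 20, payoff 0. No gain.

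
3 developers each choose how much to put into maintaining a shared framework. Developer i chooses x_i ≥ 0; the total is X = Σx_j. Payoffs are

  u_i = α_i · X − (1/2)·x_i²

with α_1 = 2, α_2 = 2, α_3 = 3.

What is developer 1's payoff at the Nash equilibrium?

12

Developer i's FOC: ∂u_i/∂x_i = α_i − x_i = 0, so x_i* = α_i.
NE contributions = (2, 2, 3); X = 7.
u_1 = α_1·X − ½·(x_1)² = 2·7 − ½·2² = 12.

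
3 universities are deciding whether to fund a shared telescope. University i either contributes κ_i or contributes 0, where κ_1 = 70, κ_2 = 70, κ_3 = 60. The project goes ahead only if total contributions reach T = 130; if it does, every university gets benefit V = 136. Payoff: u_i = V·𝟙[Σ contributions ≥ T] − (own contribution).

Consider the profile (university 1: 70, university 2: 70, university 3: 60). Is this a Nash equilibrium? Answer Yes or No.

No

Total = 200 ≥ 130: provided.
University 1 (pledges 70, payoff 66): dropping to 0 → total 130, payoff 136. Profitable deviation.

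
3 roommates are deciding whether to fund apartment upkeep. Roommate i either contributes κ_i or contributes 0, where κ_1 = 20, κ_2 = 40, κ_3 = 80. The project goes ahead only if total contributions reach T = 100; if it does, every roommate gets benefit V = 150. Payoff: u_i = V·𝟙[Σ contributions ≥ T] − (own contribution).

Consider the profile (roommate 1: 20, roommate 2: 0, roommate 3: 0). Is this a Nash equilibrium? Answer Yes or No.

No

Total = 20 < 100: not provided.
Roommate 1 (pledges 20, payoff -20): dropping to 0 → total 0, payoff 0. Profitable deviation.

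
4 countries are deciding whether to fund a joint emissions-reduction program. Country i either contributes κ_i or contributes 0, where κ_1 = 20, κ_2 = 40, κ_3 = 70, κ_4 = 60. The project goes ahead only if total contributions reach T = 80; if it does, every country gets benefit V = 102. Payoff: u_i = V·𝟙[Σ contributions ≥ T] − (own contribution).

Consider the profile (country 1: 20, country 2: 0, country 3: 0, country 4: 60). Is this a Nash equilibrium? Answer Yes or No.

Total = 80 ≥ 80: provided.
Country 1 (pledges 20, payoff 82): dropping to 0 → total 60, payoff 0. No gain.
Country 2 (pledges 0, payoff 102): pledging 40 → total 120, payoff 62. No gain.
Country 3 (pledges 0, payoff 102): pledging 70 → total 150, payoff 32. No gain.
Country 4 (pledges 60, payoff 42): dropping to 0 → total 20, payoff 0. No gain.

Yes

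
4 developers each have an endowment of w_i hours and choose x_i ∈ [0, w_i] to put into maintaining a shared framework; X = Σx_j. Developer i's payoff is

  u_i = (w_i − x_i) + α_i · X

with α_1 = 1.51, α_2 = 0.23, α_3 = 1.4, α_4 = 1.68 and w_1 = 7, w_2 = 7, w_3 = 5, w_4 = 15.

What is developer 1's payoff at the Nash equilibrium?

∂u_i/∂x_i = α_i − 1, so developer i contributes w_i if α_i > 1, else 0.
α_i > 1 for i ∈ {1, 3, 4}; NE contributions (7, 0, 5, 15), X = 27.
u_1 = (7 − 7) + 1.51·27 = 40.77.

40.77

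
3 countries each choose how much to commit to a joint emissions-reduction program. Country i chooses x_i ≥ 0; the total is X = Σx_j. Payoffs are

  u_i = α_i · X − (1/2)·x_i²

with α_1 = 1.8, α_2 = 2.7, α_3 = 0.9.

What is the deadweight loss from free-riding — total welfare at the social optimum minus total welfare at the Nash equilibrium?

20.25

Country i's FOC: ∂u_i/∂x_i = α_i − x_i = 0, so x_i* = α_i.
NE contributions = (1.8, 2.7, 0.9); X = 5.4.
W^NE = (Σα)·X − ½Σα_i² = 5.4² − ½·11.34 = 23.49.
Planner sets x_i = Σα_j = 5.4 for every i, so X^SO = 3·5.4 = 16.2.
W^SO = (Σα)·X^SO − ½·3·(Σα)² = (3/2)·5.4² = 43.74.
Deadweight loss = W^SO − W^NE = 20.25.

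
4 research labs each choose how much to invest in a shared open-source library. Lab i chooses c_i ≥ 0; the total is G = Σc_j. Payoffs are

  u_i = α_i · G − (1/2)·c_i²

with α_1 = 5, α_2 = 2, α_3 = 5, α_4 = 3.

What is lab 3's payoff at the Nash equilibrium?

62.5

Lab i's FOC: ∂u_i/∂c_i = α_i − c_i = 0, so c_i* = α_i.
NE contributions = (5, 2, 5, 3); G = 15.
u_3 = α_3·G − ½·(c_3)² = 5·15 − ½·5² = 62.5.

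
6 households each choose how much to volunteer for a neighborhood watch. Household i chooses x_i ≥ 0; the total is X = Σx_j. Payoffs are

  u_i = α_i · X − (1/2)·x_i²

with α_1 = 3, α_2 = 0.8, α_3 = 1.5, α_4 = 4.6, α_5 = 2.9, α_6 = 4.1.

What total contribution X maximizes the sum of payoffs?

101.4

Planner FOC: ∂(Σu_j)/∂x_i = (Σα_j) − x_i = 0, so x_i^SO = Σα_j = 16.9 for every i; X^SO = 101.4.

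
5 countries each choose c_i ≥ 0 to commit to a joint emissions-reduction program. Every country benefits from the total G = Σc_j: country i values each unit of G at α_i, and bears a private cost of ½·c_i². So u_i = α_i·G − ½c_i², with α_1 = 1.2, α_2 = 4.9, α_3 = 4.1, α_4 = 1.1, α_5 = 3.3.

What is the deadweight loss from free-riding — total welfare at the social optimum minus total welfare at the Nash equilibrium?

Country i's FOC: ∂u_i/∂c_i = α_i − c_i = 0, so c_i* = α_i.
NE contributions = (1.2, 4.9, 4.1, 1.1, 3.3); G = 14.6.
W^NE = (Σα)·G − ½Σα_i² = 14.6² − ½·54.36 = 185.98.
Planner sets c_i = Σα_j = 14.6 for every i, so G^SO = 5·14.6 = 73.
W^SO = (Σα)·G^SO − ½·5·(Σα)² = (5/2)·14.6² = 532.9.
Deadweight loss = W^SO − W^NE = 346.92.

346.92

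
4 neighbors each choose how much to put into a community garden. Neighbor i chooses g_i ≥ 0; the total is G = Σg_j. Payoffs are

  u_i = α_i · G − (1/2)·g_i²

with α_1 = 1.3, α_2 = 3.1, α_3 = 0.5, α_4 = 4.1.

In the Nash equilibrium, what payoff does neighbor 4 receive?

Neighbor i's FOC: ∂u_i/∂g_i = α_i − g_i = 0, so g_i* = α_i.
NE contributions = (1.3, 3.1, 0.5, 4.1); G = 9.
u_4 = α_4·G − ½·(g_4)² = 4.1·9 − ½·4.1² = 28.495.

28.495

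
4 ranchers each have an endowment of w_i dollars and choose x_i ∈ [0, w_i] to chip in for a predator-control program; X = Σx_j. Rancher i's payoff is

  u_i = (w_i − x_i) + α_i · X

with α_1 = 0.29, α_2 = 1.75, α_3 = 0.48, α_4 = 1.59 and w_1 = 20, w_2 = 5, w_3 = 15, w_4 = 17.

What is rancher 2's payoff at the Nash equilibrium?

∂u_i/∂x_i = α_i − 1, so rancher i contributes w_i if α_i > 1, else 0.
α_i > 1 for i ∈ {2, 4}; NE contributions (0, 5, 0, 17), X = 22.
u_2 = (5 − 5) + 1.75·22 = 38.5.

38.5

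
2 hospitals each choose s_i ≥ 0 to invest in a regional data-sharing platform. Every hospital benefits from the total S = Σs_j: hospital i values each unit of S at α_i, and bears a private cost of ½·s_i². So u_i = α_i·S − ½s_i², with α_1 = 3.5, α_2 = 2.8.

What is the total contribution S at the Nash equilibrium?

6.3

Hospital i's FOC: ∂u_i/∂s_i = α_i − s_i = 0, so s_i* = α_i.
NE contributions = (3.5, 2.8); S = 6.3.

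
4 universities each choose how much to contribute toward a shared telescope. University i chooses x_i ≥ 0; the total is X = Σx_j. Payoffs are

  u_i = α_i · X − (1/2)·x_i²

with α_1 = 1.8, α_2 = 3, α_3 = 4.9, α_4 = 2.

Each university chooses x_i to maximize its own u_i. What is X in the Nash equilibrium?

University i's FOC: ∂u_i/∂x_i = α_i − x_i = 0, so x_i* = α_i.
NE contributions = (1.8, 3, 4.9, 2); X = 11.7.

11.7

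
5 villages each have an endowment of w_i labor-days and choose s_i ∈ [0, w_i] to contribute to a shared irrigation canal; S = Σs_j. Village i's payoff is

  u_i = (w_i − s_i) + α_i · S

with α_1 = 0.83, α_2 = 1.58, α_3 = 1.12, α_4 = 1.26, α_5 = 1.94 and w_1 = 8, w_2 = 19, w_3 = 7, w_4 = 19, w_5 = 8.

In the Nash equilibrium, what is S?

53

∂u_i/∂s_i = α_i − 1, so village i contributes w_i if α_i > 1, else 0.
α_i > 1 for i ∈ {2, 3, 4, 5}; NE contributions (0, 19, 7, 19, 8), S = 53.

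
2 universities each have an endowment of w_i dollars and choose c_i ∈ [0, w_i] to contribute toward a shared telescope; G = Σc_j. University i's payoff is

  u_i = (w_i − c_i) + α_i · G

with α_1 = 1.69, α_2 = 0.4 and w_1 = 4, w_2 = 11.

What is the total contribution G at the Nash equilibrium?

4

∂u_i/∂c_i = α_i − 1, so university i contributes w_i if α_i > 1, else 0.
α_i > 1 for i ∈ {1}; NE contributions (4, 0), G = 4.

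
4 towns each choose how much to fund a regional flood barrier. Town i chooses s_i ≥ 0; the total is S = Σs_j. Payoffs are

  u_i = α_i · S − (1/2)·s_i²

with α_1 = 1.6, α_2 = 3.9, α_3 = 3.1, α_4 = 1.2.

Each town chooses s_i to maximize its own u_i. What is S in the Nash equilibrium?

9.8

Town i's FOC: ∂u_i/∂s_i = α_i − s_i = 0, so s_i* = α_i.
NE contributions = (1.6, 3.9, 3.1, 1.2); S = 9.8.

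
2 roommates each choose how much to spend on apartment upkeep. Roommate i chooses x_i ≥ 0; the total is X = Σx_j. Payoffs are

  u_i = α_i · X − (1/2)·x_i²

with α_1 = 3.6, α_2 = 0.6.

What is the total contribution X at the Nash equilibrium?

4.2

Roommate i's FOC: ∂u_i/∂x_i = α_i − x_i = 0, so x_i* = α_i.
NE contributions = (3.6, 0.6); X = 4.2.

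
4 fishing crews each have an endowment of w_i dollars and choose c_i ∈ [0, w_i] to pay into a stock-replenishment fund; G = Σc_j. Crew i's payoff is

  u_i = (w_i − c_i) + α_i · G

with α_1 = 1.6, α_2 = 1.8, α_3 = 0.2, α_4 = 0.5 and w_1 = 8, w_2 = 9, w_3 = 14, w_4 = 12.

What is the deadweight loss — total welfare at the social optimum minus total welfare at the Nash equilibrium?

80.6

∂u_i/∂c_i = α_i − 1, so crew i contributes w_i if α_i > 1, else 0.
α_i > 1 for i ∈ {1, 2}; NE contributions (8, 9, 0, 0), G = 17.
W^NE = Σw_i − G^NE + (Σα_i)·G^NE = 43 + 3.1·17 = 95.7.
Planner: ∂(Σu_j)/∂c_i = Σα_j − 1 = 3.1 > 0, so everyone contributes w_i; G^SO = 43, W^SO = 43 + 3.1·43 = 176.3.
Deadweight loss = 80.6.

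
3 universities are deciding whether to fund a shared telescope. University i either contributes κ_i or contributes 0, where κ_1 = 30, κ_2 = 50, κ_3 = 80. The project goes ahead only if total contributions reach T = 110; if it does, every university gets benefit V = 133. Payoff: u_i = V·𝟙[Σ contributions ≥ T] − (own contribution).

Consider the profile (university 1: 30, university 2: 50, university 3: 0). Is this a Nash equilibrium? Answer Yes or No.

Total = 80 < 110: not provided.
University 1 (pledges 30, payoff -30): dropping to 0 → total 50, payoff 0. Profitable deviation.

No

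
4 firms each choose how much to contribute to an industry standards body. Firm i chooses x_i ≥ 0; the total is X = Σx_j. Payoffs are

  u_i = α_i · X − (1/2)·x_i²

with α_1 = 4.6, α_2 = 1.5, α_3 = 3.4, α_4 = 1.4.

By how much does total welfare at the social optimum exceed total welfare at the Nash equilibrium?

Firm i's FOC: ∂u_i/∂x_i = α_i − x_i = 0, so x_i* = α_i.
NE contributions = (4.6, 1.5, 3.4, 1.4); X = 10.9.
W^NE = (Σα)·X − ½Σα_i² = 10.9² − ½·36.93 = 100.345.
Planner sets x_i = Σα_j = 10.9 for every i, so X^SO = 4·10.9 = 43.6.
W^SO = (Σα)·X^SO − ½·4·(Σα)² = (4/2)·10.9² = 237.62.
Deadweight loss = W^SO − W^NE = 137.275.

137.275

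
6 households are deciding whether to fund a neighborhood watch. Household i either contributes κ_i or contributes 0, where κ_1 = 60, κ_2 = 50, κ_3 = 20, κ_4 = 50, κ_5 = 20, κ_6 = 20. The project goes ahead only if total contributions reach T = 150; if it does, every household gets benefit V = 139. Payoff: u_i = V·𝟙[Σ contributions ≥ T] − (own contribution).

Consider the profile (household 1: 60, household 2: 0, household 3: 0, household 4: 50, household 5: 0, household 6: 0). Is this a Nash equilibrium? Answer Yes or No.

Total = 110 < 150: not provided.
Household 1 (pledges 60, payoff -60): dropping to 0 → total 50, payoff 0. Profitable deviation.

No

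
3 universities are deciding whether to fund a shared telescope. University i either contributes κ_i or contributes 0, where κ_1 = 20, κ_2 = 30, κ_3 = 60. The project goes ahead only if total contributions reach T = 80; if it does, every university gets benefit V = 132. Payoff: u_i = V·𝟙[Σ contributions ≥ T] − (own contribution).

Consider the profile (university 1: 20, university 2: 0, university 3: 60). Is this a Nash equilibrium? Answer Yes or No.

Yes

Total = 80 ≥ 80: provided.
University 1 (pledges 20, payoff 112): dropping to 0 → total 60, payoff 0. No gain.
University 2 (pledges 0, payoff 132): pledging 30 → total 110, payoff 102. No gain.
University 3 (pledges 60, payoff 72): dropping to 0 → total 20, payoff 0. No gain.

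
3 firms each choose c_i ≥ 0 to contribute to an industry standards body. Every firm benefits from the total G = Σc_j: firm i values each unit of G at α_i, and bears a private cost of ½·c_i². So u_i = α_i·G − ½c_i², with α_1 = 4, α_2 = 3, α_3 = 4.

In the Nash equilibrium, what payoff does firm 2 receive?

28.5

Firm i's FOC: ∂u_i/∂c_i = α_i − c_i = 0, so c_i* = α_i.
NE contributions = (4, 3, 4); G = 11.
u_2 = α_2·G − ½·(c_2)² = 3·11 − ½·3² = 28.5.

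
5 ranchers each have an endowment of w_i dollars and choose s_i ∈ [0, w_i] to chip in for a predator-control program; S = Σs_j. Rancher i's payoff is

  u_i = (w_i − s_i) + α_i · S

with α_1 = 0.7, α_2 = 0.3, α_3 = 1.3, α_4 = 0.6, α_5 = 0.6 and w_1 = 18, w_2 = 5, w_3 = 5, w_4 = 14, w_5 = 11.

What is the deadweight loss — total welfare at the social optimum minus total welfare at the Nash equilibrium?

120

∂u_i/∂s_i = α_i − 1, so rancher i contributes w_i if α_i > 1, else 0.
α_i > 1 for i ∈ {3}; NE contributions (0, 0, 5, 0, 0), S = 5.
W^NE = Σw_i − S^NE + (Σα_i)·S^NE = 53 + 2.5·5 = 65.5.
Planner: ∂(Σu_j)/∂s_i = Σα_j − 1 = 2.5 > 0, so everyone contributes w_i; S^SO = 53, W^SO = 53 + 2.5·53 = 185.5.
Deadweight loss = 120.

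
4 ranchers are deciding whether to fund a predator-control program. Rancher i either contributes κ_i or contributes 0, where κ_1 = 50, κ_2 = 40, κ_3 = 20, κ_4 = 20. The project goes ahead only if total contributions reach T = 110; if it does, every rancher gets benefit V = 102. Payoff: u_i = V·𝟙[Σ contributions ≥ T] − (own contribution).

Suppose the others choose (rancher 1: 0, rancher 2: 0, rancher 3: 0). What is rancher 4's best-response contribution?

0

Others' total = 0. Even contributing 20 gives 20 < 110: no benefit either way.
Best response: 0.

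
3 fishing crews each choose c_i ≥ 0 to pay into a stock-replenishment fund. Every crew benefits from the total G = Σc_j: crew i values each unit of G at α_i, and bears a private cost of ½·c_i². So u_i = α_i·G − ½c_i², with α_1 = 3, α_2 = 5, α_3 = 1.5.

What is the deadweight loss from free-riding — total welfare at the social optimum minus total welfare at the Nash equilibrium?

Crew i's FOC: ∂u_i/∂c_i = α_i − c_i = 0, so c_i* = α_i.
NE contributions = (3, 5, 1.5); G = 9.5.
W^NE = (Σα)·G − ½Σα_i² = 9.5² − ½·36.25 = 72.125.
Planner sets c_i = Σα_j = 9.5 for every i, so G^SO = 3·9.5 = 28.5.
W^SO = (Σα)·G^SO − ½·3·(Σα)² = (3/2)·9.5² = 135.375.
Deadweight loss = W^SO − W^NE = 63.25.

63.25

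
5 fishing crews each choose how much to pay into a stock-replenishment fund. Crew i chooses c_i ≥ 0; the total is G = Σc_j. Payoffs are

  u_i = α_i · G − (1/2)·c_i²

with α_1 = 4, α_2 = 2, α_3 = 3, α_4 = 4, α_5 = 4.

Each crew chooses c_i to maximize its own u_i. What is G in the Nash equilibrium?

17

Crew i's FOC: ∂u_i/∂c_i = α_i − c_i = 0, so c_i* = α_i.
NE contributions = (4, 2, 3, 4, 4); G = 17.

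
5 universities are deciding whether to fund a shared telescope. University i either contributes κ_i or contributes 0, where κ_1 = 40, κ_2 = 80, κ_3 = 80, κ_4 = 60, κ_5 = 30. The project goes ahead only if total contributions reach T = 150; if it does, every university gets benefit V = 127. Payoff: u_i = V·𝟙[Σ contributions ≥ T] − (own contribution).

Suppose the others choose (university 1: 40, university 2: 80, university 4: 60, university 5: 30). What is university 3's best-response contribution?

0

Others' total = 210 ≥ 150; contributing adds cost 80 for no extra benefit.
Best response: 0.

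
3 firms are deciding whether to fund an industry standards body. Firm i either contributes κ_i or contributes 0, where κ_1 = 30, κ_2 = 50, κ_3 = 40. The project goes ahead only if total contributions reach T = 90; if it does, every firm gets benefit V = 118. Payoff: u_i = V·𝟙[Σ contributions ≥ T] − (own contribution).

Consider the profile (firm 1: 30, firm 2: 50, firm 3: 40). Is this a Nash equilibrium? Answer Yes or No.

No

Total = 120 ≥ 90: provided.
Firm 1 (pledges 30, payoff 88): dropping to 0 → total 90, payoff 118. Profitable deviation.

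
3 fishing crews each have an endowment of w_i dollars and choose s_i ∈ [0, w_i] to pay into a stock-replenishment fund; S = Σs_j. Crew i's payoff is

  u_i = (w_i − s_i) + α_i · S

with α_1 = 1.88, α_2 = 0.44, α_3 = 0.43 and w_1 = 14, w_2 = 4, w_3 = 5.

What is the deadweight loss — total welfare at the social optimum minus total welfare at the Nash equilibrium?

∂u_i/∂s_i = α_i − 1, so crew i contributes w_i if α_i > 1, else 0.
α_i > 1 for i ∈ {1}; NE contributions (14, 0, 0), S = 14.
W^NE = Σw_i − S^NE + (Σα_i)·S^NE = 23 + 1.75·14 = 47.5.
Planner: ∂(Σu_j)/∂s_i = Σα_j − 1 = 1.75 > 0, so everyone contributes w_i; S^SO = 23, W^SO = 23 + 1.75·23 = 63.25.
Deadweight loss = 15.75.

15.75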